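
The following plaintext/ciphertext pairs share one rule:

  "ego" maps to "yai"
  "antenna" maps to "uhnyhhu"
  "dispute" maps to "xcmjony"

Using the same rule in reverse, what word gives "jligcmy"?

Compare letters: e→y is +20, g→a is +20, o→i is +20 — a constant shift. This is a Caesar cipher with shift 20.
Decoding jligcmy: j−20=p, l−20=r, i−20=o, g−20=m, c−20=i, m−20=s, y−20=e.

promise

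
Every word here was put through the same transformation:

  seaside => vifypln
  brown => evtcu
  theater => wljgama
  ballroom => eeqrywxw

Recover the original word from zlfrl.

whale

The shift increases by 1 at each position, starting from +3: 3, 4, 5, ….
Decoding zlfrl: z−3=w, l−4=h, f−5=a, r−6=l, l−7=e.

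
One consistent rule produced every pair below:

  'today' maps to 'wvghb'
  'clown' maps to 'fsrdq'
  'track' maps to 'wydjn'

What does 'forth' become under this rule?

ivuak

Shifts by position in today: pos 0: t→w (+3), pos 1: o→v (+7), pos 2: d→g (+3), pos 3: a→h (+7) — repeating every 2. It's a Vigenère-style cipher with numeric key [3,7]: position i shifts by key[i mod 2].
On forth: f+3=i, o+7=v, r+3=u, t+7=a, h+3=k.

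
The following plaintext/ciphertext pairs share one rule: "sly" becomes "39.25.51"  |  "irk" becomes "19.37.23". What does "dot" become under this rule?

s(#19)→39 and l(#12)→25: differences scale by 2, so n = 2·pos + 1. With a=1..z=26, the number is 2·pos + 1.
Applying it to dot: d=4→9, o=15→31, t=20→41.

9.31.41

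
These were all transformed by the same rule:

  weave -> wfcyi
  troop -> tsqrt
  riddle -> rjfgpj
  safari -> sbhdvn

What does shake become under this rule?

sicni

In weave: w→w is +0, e→f is +1, a→c is +2, v→y is +3 — the shift increases by 1 each position. Each letter shifts forward by its position index (0, 1, 2, …) — the shift grows by one for each successive letter.
Applying it to shake: s+0=s, h+1=i, a+2=c, k+3=n, e+4=i.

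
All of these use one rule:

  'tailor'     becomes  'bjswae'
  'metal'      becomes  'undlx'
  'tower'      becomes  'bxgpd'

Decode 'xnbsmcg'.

The shift increases by 1 at each position, starting from +8: 8, 9, 10, ….
Reversing it on xnbsmcg: x−8=p, n−9=e, b−10=r, s−11=h, m−12=a, c−13=p, g−14=s.

perhaps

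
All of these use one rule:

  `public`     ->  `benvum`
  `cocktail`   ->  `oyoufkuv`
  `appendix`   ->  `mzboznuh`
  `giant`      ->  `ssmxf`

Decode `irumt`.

Shifts by position in public: pos 0: p→b (+12), pos 1: u→e (+10), pos 2: b→n (+12), pos 3: l→v (+10) — repeating every 2. A repeating key of period 2 is used — shifts +12, +10 over and over.
Decoding irumt: i−12=w, r−10=h, u−12=i, m−10=c, t−12=h.

which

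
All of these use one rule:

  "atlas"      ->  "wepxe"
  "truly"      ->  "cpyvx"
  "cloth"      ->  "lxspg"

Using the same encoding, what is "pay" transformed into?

The output letters match the input read backwards, each shifted +4: atlas reversed is salta. Read the word backwards and shift each letter +4.
For pay: reverse → yap; then shift: y+4=c, a+4=e, p+4=t.

cet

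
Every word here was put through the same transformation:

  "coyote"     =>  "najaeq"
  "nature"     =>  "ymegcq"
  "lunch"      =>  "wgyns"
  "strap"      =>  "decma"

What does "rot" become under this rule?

The shift depends on letter class: consonant c→n is +11, but vowel o→a is +12. The rule splits by letter class: vowels +12, consonants +11.
For rot: r(cons)+11=c, o(vowel)+12=a, t(cons)+11=e.

cae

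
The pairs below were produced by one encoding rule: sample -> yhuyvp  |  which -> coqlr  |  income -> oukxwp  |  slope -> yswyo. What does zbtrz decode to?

tulip

In sample: s→y is +6, a→h is +7, m→u is +8, p→y is +9 — the shift increases by 1 each position. The shift increases by 1 at each position, starting from +6: 6, 7, 8, ….
Undoing it on zbtrz: z−6=t, b−7=u, t−8=l, r−9=i, z−10=p.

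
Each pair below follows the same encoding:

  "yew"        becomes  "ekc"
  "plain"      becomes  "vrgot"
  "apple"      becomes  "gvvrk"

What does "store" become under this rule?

yzuxk

Compare letters: y→e is +6, e→k is +6, w→c is +6 — a constant shift. Each letter is shifted forward by 6 in the alphabet (a Caesar shift of +6).
For store: s+6=y, t+6=z, o+6=u, r+6=x, e+6=k.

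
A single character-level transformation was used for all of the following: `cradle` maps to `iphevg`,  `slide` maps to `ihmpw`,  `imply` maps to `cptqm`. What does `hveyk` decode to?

guard

The output letters match the input read backwards, each shifted +4: cradle reversed is eldarc. Read the word backwards and shift each letter +4.
Decoding hveyk: shift back: h−4=d, v−4=r, e−4=a, y−4=u, k−4=g → draug; then reverse → guard.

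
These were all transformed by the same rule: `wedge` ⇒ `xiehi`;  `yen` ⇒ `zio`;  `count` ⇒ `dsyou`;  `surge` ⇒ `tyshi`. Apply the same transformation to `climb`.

The shift depends on letter class: consonant w→x is +1, but vowel e→i is +4. Two shifts are in play — +4 for a/e/i/o/u, +1 for every other letter.
On climb: c(cons)+1=d, l(cons)+1=m, i(vowel)+4=m, m(cons)+1=n, b(cons)+1=c.

dmmnc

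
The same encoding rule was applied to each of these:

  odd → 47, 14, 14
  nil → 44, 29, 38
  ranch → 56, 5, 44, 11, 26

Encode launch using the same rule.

38, 5, 65, 44, 11, 26

o(#15)→47 and d(#4)→14: differences scale by 3, so n = 3·pos + 2. The formula is n = 3×(alphabet index, a=1) + 2.
For launch: l=12→38, a=1→5, u=21→65, n=14→44, c=3→11, h=8→26.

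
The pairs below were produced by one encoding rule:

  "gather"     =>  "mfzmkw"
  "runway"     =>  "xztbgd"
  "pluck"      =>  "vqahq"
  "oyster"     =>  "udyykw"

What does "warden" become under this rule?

cfxiks

Shifts by position in gather: pos 0: g→m (+6), pos 1: a→f (+5), pos 2: t→z (+6), pos 3: h→m (+5) — repeating every 2. The shifts repeat in a cycle of length 2: positions 0,1,… shift by +6, +5, then the pattern repeats.
On warden: w+6=c, a+5=f, r+6=x, d+5=i, e+6=k, n+5=s.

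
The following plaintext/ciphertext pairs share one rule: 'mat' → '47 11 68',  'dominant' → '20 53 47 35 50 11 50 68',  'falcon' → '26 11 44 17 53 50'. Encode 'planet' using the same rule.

56 44 11 50 23 68

m(#13)→47 and a(#1)→11: differences scale by 3, so n = 3·pos + 8. Each letter becomes 3×(its alphabet position, a=1..z=26) + 8.
On planet: p=16→56, l=12→44, a=1→11, n=14→50, e=5→23, t=20→68.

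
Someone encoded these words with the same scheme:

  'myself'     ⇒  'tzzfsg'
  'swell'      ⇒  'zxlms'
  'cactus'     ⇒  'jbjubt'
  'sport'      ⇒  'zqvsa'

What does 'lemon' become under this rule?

sftpu

Shifts by position in myself: pos 0: m→t (+7), pos 1: y→z (+1), pos 2: s→z (+7), pos 3: e→f (+1) — repeating every 2. It's a Vigenère-style cipher with numeric key [7,1]: position i shifts by key[i mod 2].
For lemon: l+7=s, e+1=f, m+7=t, o+1=p, n+7=u.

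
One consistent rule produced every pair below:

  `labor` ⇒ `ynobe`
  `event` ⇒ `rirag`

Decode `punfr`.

chase

Compare letters: l→y is +13, a→n is +13, b→o is +13 — a constant shift. Each letter is shifted forward by 13 in the alphabet (a Caesar shift of +13).
Decoding punfr: p−13=c, u−13=h, n−13=a, f−13=s, r−13=e.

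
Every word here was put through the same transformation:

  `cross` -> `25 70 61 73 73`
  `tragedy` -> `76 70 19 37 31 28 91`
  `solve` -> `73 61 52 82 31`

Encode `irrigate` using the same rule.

c(#3)→25 and r(#18)→70: differences scale by 3, so n = 3·pos + 16. Each letter becomes 3×(its alphabet position, a=1..z=26) + 16.
Applying it to irrigate: i=9→43, r=18→70, r=18→70, i=9→43, g=7→37, a=1→19, t=20→76, e=5→31.

43 70 70 43 37 19 76 31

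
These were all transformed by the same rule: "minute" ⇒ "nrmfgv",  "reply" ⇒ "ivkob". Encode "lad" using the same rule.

Each pair mirrors across the alphabet (m↔n, i↔r, n↔m): positions sum to 25. Each letter is replaced by its mirror in the alphabet: a↔z, b↔y, c↔x, and so on (the Atbash cipher).
For lad: l↔o, a↔z, d↔w.

ozw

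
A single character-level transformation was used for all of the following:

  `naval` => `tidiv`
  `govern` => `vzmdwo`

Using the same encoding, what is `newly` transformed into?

gtemv

The output letters match the input read backwards, each shifted +8: naval reversed is lavan. Read the word backwards and shift each letter +8.
For newly: reverse → ylwen; then shift: y+8=g, l+8=t, w+8=e, e+8=m, n+8=v.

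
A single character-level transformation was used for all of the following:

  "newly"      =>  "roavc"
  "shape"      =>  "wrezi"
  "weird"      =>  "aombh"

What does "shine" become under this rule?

Shifts by position in newly: pos 0: n→r (+4), pos 1: e→o (+10), pos 2: w→a (+4), pos 3: l→v (+10) — repeating every 2. The shifts repeat in a cycle of length 2: positions 0,1,… shift by +4, +10, then the pattern repeats.
Applying it to shine: s+4=w, h+10=r, i+4=m, n+10=x, e+4=i.

wrmxi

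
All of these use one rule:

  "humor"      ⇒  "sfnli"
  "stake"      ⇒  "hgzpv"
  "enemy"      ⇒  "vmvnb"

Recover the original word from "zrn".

This is the alphabet-reversal cipher (Atbash): a becomes z, b becomes y, etc.
Reversing it on zrn: z↔a, r↔i, n↔m.

aim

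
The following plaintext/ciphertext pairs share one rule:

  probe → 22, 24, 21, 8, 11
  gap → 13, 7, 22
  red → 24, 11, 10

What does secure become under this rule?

Each letter is replaced by its alphabet position (a=1..z=26) + 6.
For secure: s=19→25, e=5→11, c=3→9, u=21→27, r=18→24, e=5→11.

25, 11, 9, 27, 24, 11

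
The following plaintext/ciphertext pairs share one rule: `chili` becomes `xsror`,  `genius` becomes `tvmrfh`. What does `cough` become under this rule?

Each pair mirrors across the alphabet (c↔x, h↔s, i↔r): positions sum to 25. Each letter is replaced by its mirror in the alphabet: a↔z, b↔y, c↔x, and so on (the Atbash cipher).
Applying it to cough: c↔x, o↔l, u↔f, g↔t, h↔s.

xlfts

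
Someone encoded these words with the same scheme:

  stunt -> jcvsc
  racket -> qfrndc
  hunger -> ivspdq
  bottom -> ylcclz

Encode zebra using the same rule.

mdyqf

s(18)→j(9) and t(19)→c(2) fit y≡19x+5 (mod 26); the inverse of 19 mod 26 is 11. Each letter's alphabet position (a=0..z=25) is mapped through 19·x+5 mod 26 — an affine cipher.
Applying it to zebra: z(25)→19·25+5≡12=m; e(4)→19·4+5≡3=d; b(1)→19·1+5≡24=y; r(17)→19·17+5≡16=q; a(0)→19·0+5≡5=f (all mod 26).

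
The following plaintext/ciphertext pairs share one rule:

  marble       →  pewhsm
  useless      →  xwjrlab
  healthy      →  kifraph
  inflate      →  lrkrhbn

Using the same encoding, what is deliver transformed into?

giqocma

In marble: m→p is +3, a→e is +4, r→w is +5, b→h is +6 — the shift increases by 1 each position. The shift increases by 1 at each position, starting from +3: 3, 4, 5, ….
Applying it to deliver: d+3=g, e+4=i, l+5=q, i+6=o, v+7=c, e+8=m, r+9=a.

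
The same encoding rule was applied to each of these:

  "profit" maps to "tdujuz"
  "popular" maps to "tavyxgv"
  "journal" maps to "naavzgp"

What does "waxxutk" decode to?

Shifts by position in profit: pos 0: p→t (+4), pos 1: r→d (+12), pos 2: o→u (+6), pos 3: f→j (+4), pos 4: i→u (+12), pos 5: t→z (+6) — repeating every 3. The shifts repeat in a cycle of length 3: positions 0,1,… shift by +4, +12, +6, then the pattern repeats.
Undoing it on waxxutk: w−4=s, a−12=o, x−6=r, x−4=t, u−12=i, t−6=n, k−4=g.

sorting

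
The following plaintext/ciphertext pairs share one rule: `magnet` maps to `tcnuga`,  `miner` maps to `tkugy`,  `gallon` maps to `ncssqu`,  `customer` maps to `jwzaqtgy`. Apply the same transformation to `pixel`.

The rule splits by letter class: vowels +2, consonants +7.
On pixel: p(cons)+7=w, i(vowel)+2=k, x(cons)+7=e, e(vowel)+2=g, l(cons)+7=s.

wkegs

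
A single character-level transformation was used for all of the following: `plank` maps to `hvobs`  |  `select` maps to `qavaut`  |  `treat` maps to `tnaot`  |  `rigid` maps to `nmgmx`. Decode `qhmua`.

p(15)→h(7) and l(11)→v(21) fit y≡3x+14 (mod 26); the inverse of 3 mod 26 is 9. Each letter's alphabet position (a=0..z=25) is mapped through 3·x+14 mod 26 — an affine cipher.
Undoing it on qhmua: q(16)→9·(16−14)≡18=s; h(7)→9·(7−14)≡15=p; m(12)→9·(12−14)≡8=i; u(20)→9·(20−14)≡2=c; a(0)→9·(0−14)≡4=e (all mod 26).

spice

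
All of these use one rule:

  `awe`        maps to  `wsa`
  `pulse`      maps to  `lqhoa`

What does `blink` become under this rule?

xhejg

Compare letters: a→w is +22, w→s is +22, e→a is +22 — a constant shift. This is a Caesar cipher with shift 22.
For blink: b+22=x, l+22=h, i+22=e, n+22=j, k+22=g.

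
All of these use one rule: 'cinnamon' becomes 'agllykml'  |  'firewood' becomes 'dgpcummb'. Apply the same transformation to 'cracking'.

Compare letters: c→a is +24, i→g is +24, n→l is +24 — a constant shift. Every letter moves 24 places later in the alphabet, wrapping around z→a.
For cracking: c+24=a, r+24=p, a+24=y, c+24=a, k+24=i, i+24=g, n+24=l, g+24=e.

apyaigle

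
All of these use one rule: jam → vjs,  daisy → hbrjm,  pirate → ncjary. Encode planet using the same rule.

cnwjuy

The output letters match the input read backwards, each shifted +9: jam reversed is maj. Read the word backwards and shift each letter +9.
On planet: reverse → tenalp; then shift: t+9=c, e+9=n, n+9=w, a+9=j, l+9=u, p+9=y.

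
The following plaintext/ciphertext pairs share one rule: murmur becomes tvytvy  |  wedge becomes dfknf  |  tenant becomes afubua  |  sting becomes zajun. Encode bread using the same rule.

Two shifts are in play — +1 for a/e/i/o/u, +7 for every other letter.
For bread: b(cons)+7=i, r(cons)+7=y, e(vowel)+1=f, a(vowel)+1=b, d(cons)+7=k.

iyfbk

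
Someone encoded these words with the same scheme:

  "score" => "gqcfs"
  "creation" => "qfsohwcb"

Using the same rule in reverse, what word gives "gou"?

Compare letters: s→g is +14, c→q is +14, o→c is +14 — a constant shift. This is a Caesar cipher with shift 14.
Undoing it on gou: g−14=s, o−14=a, u−14=g.

sag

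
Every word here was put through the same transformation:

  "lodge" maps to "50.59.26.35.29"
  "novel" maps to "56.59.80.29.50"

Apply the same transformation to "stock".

71.74.59.23.47

l(#12)→50 and o(#15)→59: differences scale by 3, so n = 3·pos + 14. The formula is n = 3×(alphabet index, a=1) + 14.
Applying it to stock: s=19→71, t=20→74, o=15→59, c=3→23, k=11→47.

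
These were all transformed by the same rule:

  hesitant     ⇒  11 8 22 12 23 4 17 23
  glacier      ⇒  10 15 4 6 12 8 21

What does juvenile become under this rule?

h is letter #8 and maps to 11: an offset of 3. Each letter is replaced by its alphabet position (a=1..z=26) + 3.
On juvenile: j=10→13, u=21→24, v=22→25, e=5→8, n=14→17, i=9→12, l=12→15, e=5→8.

13 24 25 8 17 12 15 8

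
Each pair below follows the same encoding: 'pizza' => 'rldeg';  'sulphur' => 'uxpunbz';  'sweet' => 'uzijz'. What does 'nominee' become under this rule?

In pizza: p→r is +2, i→l is +3, z→d is +4, z→e is +5 — the shift increases by 1 each position. Letter i (0-indexed) is shifted by i+2, so successive shifts are 2, 3, 4, ….
On nominee: n+2=p, o+3=r, m+4=q, i+5=n, n+6=t, e+7=l, e+8=m.

prqntlm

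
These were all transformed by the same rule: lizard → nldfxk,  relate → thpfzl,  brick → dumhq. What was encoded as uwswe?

story

Each letter shifts forward by (position + 2), i.e. 2, 3, 4, … — the shift grows by one for each successive letter.
Undoing it on uwswe: u−2=s, w−3=t, s−4=o, w−5=r, e−6=y.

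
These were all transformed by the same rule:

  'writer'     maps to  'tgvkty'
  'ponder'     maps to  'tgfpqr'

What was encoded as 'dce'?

Read the word backwards and shift each letter +2.
Decoding dce: shift back: d−2=b, c−2=a, e−2=c → bac; then reverse → cab.

cab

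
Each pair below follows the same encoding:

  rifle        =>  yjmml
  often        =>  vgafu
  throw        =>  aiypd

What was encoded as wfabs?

Shifts by position in rifle: pos 0: r→y (+7), pos 1: i→j (+1), pos 2: f→m (+7), pos 3: l→m (+1) — repeating every 2. It's a Vigenère-style cipher with numeric key [7,1]: position i shifts by key[i mod 2].
Undoing it on wfabs: w−7=p, f−1=e, a−7=t, b−1=a, s−7=l.

petal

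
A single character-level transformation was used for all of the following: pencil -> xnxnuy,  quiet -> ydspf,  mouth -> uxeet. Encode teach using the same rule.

bnknt

In pencil: p→x is +8, e→n is +9, n→x is +10, c→n is +11 — the shift increases by 1 each position. The shift increases by 1 at each position, starting from +8: 8, 9, 10, ….
Applying it to teach: t+8=b, e+9=n, a+10=k, c+11=n, h+12=t.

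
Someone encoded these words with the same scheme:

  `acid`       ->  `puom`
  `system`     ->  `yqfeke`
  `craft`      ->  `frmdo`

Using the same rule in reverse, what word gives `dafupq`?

The output letters match the input read backwards, each shifted +12: acid reversed is dica. Two steps: reverse the string, then apply a Caesar shift of +12.
Decoding dafupq: shift back: d−12=r, a−12=o, f−12=t, u−12=i, p−12=d, q−12=e → rotide; then reverse → editor.

editor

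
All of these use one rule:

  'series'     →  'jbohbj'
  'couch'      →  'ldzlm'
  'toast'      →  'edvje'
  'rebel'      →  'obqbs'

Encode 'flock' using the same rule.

wsdlx

This is an affine cipher: with a=0,…,z=25, each position x becomes (21x+21) mod 26.
For flock: f(5)→21·5+21≡22=w; l(11)→21·11+21≡18=s; o(14)→21·14+21≡3=d; c(2)→21·2+21≡11=l; k(10)→21·10+21≡23=x (all mod 26).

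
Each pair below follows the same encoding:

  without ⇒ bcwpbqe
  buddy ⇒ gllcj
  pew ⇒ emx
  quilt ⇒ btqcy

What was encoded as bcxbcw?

output

The output letters match the input read backwards, each shifted +8: without reversed is tuohtiw. Read the word backwards and shift each letter +8.
Decoding bcxbcw: shift back: b−8=t, c−8=u, x−8=p, b−8=t, c−8=u, w−8=o → tuptuo; then reverse → output.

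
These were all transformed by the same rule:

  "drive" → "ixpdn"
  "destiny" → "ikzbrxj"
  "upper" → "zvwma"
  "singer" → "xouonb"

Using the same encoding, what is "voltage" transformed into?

In drive: d→i is +5, r→x is +6, i→p is +7, v→d is +8 — the shift increases by 1 each position. The shift increases by 1 at each position, starting from +5: 5, 6, 7, ….
Applying it to voltage: v+5=a, o+6=u, l+7=s, t+8=b, a+9=j, g+10=q, e+11=p.

ausbjqp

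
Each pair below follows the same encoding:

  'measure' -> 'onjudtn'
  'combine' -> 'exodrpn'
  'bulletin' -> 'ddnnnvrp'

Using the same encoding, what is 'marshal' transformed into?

The shift depends on letter class: consonant m→o is +2, but vowel e→n is +9. Two shifts are in play — +9 for a/e/i/o/u, +2 for every other letter.
On marshal: m(cons)+2=o, a(vowel)+9=j, r(cons)+2=t, s(cons)+2=u, h(cons)+2=j, a(vowel)+9=j, l(cons)+2=n.

ojtujjn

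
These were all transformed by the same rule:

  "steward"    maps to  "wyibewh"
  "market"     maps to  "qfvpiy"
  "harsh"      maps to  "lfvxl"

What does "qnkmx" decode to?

might

A repeating key of period 2 is used — shifts +4, +5 over and over.
Undoing it on qnkmx: q−4=m, n−5=i, k−4=g, m−5=h, x−4=t.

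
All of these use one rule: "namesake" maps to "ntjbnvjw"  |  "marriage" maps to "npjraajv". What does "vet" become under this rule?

The word is reversed, then every letter is shifted forward by 9.
On vet: reverse → tev; then shift: t+9=c, e+9=n, v+9=e.

cne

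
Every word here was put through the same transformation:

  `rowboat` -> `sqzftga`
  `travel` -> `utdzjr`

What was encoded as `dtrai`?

crowd

In rowboat: r→s is +1, o→q is +2, w→z is +3, b→f is +4 — the shift increases by 1 each position. Letter i (0-indexed) is shifted by i+1, so successive shifts are 1, 2, 3, ….
Reversing it on dtrai: d−1=c, t−2=r, r−3=o, a−4=w, i−5=d.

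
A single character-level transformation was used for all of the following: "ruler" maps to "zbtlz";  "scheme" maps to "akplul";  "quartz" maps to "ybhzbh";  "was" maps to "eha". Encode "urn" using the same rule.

bzv

The shift depends on letter class: consonant r→z is +8, but vowel u→b is +7. Vowels shift forward by 7 and consonants shift forward by 8.
Applying it to urn: u(vowel)+7=b, r(cons)+8=z, n(cons)+8=v.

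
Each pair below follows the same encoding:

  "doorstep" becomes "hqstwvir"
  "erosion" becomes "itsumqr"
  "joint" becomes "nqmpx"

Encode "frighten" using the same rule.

Shifts by position in doorstep: pos 0: d→h (+4), pos 1: o→q (+2), pos 2: o→s (+4), pos 3: r→t (+2) — repeating every 2. A repeating key of period 2 is used — shifts +4, +2 over and over.
On frighten: f+4=j, r+2=t, i+4=m, g+2=i, h+4=l, t+2=v, e+4=i, n+2=p.

jtmilvip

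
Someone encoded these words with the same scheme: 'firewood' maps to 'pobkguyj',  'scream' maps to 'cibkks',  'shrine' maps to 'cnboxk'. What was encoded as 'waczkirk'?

mustache

Shifts by position in firewood: pos 0: f→p (+10), pos 1: i→o (+6), pos 2: r→b (+10), pos 3: e→k (+6) — repeating every 2. The shifts repeat in a cycle of length 2: positions 0,1,… shift by +10, +6, then the pattern repeats.
Decoding waczkirk: w−10=m, a−6=u, c−10=s, z−6=t, k−10=a, i−6=c, r−10=h, k−6=e.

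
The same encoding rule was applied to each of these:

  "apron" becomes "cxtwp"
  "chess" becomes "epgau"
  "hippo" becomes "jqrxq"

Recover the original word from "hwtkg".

force

A repeating key of period 2 is used — shifts +2, +8 over and over.
Reversing it on hwtkg: h−2=f, w−8=o, t−2=r, k−8=c, g−2=e.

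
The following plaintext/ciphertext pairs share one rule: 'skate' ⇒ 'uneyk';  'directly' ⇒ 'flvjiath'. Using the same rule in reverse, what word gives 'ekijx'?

In skate: s→u is +2, k→n is +3, a→e is +4, t→y is +5 — the shift increases by 1 each position. Letter i (0-indexed) is shifted by i+2, so successive shifts are 2, 3, 4, ….
Reversing it on ekijx: e−2=c, k−3=h, i−4=e, j−5=e, x−6=r.

cheer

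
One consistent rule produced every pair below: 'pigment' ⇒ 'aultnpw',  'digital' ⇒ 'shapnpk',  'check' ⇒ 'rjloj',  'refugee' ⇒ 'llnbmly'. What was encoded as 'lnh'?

The output letters match the input read backwards, each shifted +7: pigment reversed is tnemgip. Two steps: reverse the string, then apply a Caesar shift of +7.
Undoing it on lnh: shift back: l−7=e, n−7=g, h−7=a → ega; then reverse → age.

age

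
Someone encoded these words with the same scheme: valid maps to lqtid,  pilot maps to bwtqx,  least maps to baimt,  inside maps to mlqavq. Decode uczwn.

forum

The output letters match the input read backwards, each shifted +8: valid reversed is dilav. Read the word backwards and shift each letter +8.
Undoing it on uczwn: shift back: u−8=m, c−8=u, z−8=r, w−8=o, n−8=f → murof; then reverse → forum.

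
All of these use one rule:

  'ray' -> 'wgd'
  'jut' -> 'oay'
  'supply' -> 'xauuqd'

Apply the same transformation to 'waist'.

bgoxy

The shift depends on letter class: consonant r→w is +5, but vowel a→g is +6. The rule splits by letter class: vowels +6, consonants +5.
For waist: w(cons)+5=b, a(vowel)+6=g, i(vowel)+6=o, s(cons)+5=x, t(cons)+5=y.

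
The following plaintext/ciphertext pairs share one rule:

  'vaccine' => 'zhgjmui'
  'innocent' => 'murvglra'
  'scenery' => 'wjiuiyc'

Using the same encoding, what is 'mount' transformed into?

Shifts by position in vaccine: pos 0: v→z (+4), pos 1: a→h (+7), pos 2: c→g (+4), pos 3: c→j (+7) — repeating every 2. It's a Vigenère-style cipher with numeric key [4,7]: position i shifts by key[i mod 2].
For mount: m+4=q, o+7=v, u+4=y, n+7=u, t+4=x.

qvyux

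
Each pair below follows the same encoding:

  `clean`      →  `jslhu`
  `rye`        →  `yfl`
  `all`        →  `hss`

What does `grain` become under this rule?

nyhpu

Compare letters: c→j is +7, l→s is +7, e→l is +7 — a constant shift. It's a constant shift of +7 (ROT7).
For grain: g+7=n, r+7=y, a+7=h, i+7=p, n+7=u.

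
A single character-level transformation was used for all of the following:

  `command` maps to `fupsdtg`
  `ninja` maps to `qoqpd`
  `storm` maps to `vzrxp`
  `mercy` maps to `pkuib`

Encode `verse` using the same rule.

ykuyh

Shifts by position in command: pos 0: c→f (+3), pos 1: o→u (+6), pos 2: m→p (+3), pos 3: m→s (+6) — repeating every 2. It's a Vigenère-style cipher with numeric key [3,6]: position i shifts by key[i mod 2].
Applying it to verse: v+3=y, e+6=k, r+3=u, s+6=y, e+3=h.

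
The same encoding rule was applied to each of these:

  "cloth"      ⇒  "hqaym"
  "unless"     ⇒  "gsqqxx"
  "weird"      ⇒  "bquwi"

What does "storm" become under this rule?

xyawr

Vowels shift forward by 12 and consonants shift forward by 5.
On storm: s(cons)+5=x, t(cons)+5=y, o(vowel)+12=a, r(cons)+5=w, m(cons)+5=r.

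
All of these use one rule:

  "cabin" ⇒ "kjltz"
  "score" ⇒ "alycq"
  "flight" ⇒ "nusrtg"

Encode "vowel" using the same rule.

The shift increases by 1 at each position, starting from +8: 8, 9, 10, ….
On vowel: v+8=d, o+9=x, w+10=g, e+11=p, l+12=x.

dxgpx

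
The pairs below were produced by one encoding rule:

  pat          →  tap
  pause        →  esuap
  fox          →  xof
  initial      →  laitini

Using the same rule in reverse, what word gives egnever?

The word is simply reversed.
Reversing it on egnever: then reverse → revenge.

revenge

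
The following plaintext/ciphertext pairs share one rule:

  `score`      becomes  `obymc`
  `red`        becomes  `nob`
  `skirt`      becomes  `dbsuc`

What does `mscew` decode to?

music

Read the word backwards and shift each letter +10.
Undoing it on mscew: shift back: m−10=c, s−10=i, c−10=s, e−10=u, w−10=m → cisum; then reverse → music.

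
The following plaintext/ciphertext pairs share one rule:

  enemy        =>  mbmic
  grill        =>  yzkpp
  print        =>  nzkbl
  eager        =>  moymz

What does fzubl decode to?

front

e(4)→m(12) and n(13)→b(1) fit y≡19x+14 (mod 26); the inverse of 19 mod 26 is 11. Each letter's alphabet position (a=0..z=25) is mapped through 19·x+14 mod 26 — an affine cipher.
Decoding fzubl: f(5)→11·(5−14)≡5=f; z(25)→11·(25−14)≡17=r; u(20)→11·(20−14)≡14=o; b(1)→11·(1−14)≡13=n; l(11)→11·(11−14)≡19=t (all mod 26).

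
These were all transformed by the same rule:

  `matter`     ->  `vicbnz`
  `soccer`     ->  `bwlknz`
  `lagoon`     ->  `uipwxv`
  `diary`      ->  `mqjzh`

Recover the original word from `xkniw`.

Shifts by position in matter: pos 0: m→v (+9), pos 1: a→i (+8), pos 2: t→c (+9), pos 3: t→b (+8) — repeating every 2. A repeating key of period 2 is used — shifts +9, +8 over and over.
Decoding xkniw: x−9=o, k−8=c, n−9=e, i−8=a, w−9=n.

ocean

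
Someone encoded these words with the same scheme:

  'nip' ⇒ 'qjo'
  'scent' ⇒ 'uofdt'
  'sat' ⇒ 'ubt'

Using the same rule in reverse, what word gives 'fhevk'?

judge

The output letters match the input read backwards, each shifted +1: nip reversed is pin. Read the word backwards and shift each letter +1.
Decoding fhevk: shift back: f−1=e, h−1=g, e−1=d, v−1=u, k−1=j → egduj; then reverse → judge.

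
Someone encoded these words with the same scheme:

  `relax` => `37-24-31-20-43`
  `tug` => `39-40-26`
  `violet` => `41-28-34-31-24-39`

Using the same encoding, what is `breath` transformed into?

r is letter #18 and maps to 37: an offset of 19. Letters become their 1-based position plus 19 (so a→20, b→21, …).
Applying it to breath: b=2→21, r=18→37, e=5→24, a=1→20, t=20→39, h=8→27.

21-37-24-20-39-27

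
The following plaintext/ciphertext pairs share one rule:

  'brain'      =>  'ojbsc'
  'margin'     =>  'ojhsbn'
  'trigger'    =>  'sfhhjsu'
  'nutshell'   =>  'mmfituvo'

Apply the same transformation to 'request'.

utfvrfs

The output letters match the input read backwards, each shifted +1: brain reversed is niarb. The word is reversed, then every letter is shifted forward by 1.
For request: reverse → tseuqer; then shift: t+1=u, s+1=t, e+1=f, u+1=v, q+1=r, e+1=f, r+1=s.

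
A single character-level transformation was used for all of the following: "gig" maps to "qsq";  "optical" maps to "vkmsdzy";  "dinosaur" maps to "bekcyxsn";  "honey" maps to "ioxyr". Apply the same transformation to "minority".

Two steps: reverse the string, then apply a Caesar shift of +10.
On minority: reverse → ytironim; then shift: y+10=i, t+10=d, i+10=s, r+10=b, o+10=y, n+10=x, i+10=s, m+10=w.

idsbyxsw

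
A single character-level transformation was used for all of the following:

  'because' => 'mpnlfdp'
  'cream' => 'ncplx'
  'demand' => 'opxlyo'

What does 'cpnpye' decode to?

recent

Compare letters: b→m is +11, e→p is +11, c→n is +11 — a constant shift. This is a Caesar cipher with shift 11.
Decoding cpnpye: c−11=r, p−11=e, n−11=c, p−11=e, y−11=n, e−11=t.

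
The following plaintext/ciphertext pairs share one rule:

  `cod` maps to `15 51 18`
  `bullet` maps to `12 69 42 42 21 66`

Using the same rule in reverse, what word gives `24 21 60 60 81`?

ferry

c(#3)→15 and o(#15)→51: differences scale by 3, so n = 3·pos + 6. Each letter becomes 3×(its alphabet position, a=1..z=26) + 6.
Undoing it on 24 21 60 60 81: 24→(24−6)÷3=6=f, 21→(21−6)÷3=5=e, 60→(60−6)÷3=18=r, 60→(60−6)÷3=18=r, 81→(81−6)÷3=25=y.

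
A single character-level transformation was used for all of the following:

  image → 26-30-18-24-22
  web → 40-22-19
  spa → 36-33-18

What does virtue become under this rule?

The number is (letter's place in the alphabet, a=1) + 17.
For virtue: v=22→39, i=9→26, r=18→35, t=20→37, u=21→38, e=5→22.

39-26-35-37-38-22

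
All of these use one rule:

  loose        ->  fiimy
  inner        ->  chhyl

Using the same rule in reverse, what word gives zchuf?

Compare letters: l→f is +20, o→i is +20, o→i is +20 — a constant shift. Each letter is shifted forward by 20 in the alphabet (a Caesar shift of +20).
Decoding zchuf: z−20=f, c−20=i, h−20=n, u−20=a, f−20=l.

final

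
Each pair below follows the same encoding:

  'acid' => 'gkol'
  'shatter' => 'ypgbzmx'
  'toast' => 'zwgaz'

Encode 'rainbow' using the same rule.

xiovhwc

The shifts repeat in a cycle of length 2: positions 0,1,… shift by +6, +8, then the pattern repeats.
On rainbow: r+6=x, a+8=i, i+6=o, n+8=v, b+6=h, o+8=w, w+6=c.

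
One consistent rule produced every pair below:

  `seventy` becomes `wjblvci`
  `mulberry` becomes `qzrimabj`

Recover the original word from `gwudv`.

Letter i (0-indexed) is shifted by i+4, so successive shifts are 4, 5, 6, ….
Undoing it on gwudv: g−4=c, w−5=r, u−6=o, d−7=w, v−8=n.

crown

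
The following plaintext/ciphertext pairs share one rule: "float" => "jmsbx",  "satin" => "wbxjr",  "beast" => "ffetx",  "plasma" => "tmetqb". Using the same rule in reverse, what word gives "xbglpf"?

Shifts by position in float: pos 0: f→j (+4), pos 1: l→m (+1), pos 2: o→s (+4), pos 3: a→b (+1) — repeating every 2. The shifts repeat in a cycle of length 2: positions 0,1,… shift by +4, +1, then the pattern repeats.
Reversing it on xbglpf: x−4=t, b−1=a, g−4=c, l−1=k, p−4=l, f−1=e.

tackle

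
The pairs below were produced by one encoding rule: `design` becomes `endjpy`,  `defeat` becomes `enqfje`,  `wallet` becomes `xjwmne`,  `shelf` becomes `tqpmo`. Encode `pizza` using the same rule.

qrkaj

Shifts by position in design: pos 0: d→e (+1), pos 1: e→n (+9), pos 2: s→d (+11), pos 3: i→j (+1), pos 4: g→p (+9), pos 5: n→y (+11) — repeating every 3. The shifts repeat in a cycle of length 3: positions 0,1,… shift by +1, +9, +11, then the pattern repeats.
For pizza: p+1=q, i+9=r, z+11=k, z+1=a, a+9=j.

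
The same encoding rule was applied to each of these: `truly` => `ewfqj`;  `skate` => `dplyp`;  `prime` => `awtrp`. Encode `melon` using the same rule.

Shifts by position in truly: pos 0: t→e (+11), pos 1: r→w (+5), pos 2: u→f (+11), pos 3: l→q (+5) — repeating every 2. The shifts repeat in a cycle of length 2: positions 0,1,… shift by +11, +5, then the pattern repeats.
On melon: m+11=x, e+5=j, l+11=w, o+5=t, n+11=y.

xjwty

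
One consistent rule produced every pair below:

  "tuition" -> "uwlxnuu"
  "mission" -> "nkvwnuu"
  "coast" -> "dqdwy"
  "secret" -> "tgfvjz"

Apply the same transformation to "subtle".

Letter i (0-indexed) is shifted by i+1, so successive shifts are 1, 2, 3, ….
On subtle: s+1=t, u+2=w, b+3=e, t+4=x, l+5=q, e+6=k.

twexqk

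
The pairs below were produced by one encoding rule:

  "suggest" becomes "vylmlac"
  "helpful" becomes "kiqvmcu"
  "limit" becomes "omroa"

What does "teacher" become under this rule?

wifioma

In suggest: s→v is +3, u→y is +4, g→l is +5, g→m is +6 — the shift increases by 1 each position. Each letter shifts forward by (position + 3), i.e. 3, 4, 5, … — the shift grows by one for each successive letter.
On teacher: t+3=w, e+4=i, a+5=f, c+6=i, h+7=o, e+8=m, r+9=a.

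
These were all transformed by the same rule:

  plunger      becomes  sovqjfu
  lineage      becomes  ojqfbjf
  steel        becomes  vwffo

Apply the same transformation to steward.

vwfzbug

The shift depends on letter class: consonant p→s is +3, but vowel u→v is +1. Vowels shift forward by 1 and consonants shift forward by 3.
For steward: s(cons)+3=v, t(cons)+3=w, e(vowel)+1=f, w(cons)+3=z, a(vowel)+1=b, r(cons)+3=u, d(cons)+3=g.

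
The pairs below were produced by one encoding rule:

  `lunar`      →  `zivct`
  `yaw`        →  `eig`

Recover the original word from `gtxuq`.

imply

The output letters match the input read backwards, each shifted +8: lunar reversed is ranul. Two steps: reverse the string, then apply a Caesar shift of +8.
Reversing it on gtxuq: shift back: g−8=y, t−8=l, x−8=p, u−8=m, q−8=i → ylpmi; then reverse → imply.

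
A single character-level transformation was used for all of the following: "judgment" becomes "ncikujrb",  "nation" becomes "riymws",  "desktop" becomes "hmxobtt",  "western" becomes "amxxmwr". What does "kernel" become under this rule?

omwrmq

A repeating key of period 3 is used — shifts +4, +8, +5 over and over.
For kernel: k+4=o, e+8=m, r+5=w, n+4=r, e+8=m, l+5=q.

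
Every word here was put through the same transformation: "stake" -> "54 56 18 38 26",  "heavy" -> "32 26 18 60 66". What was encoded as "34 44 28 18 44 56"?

infant

s(#19)→54 and t(#20)→56: differences scale by 2, so n = 2·pos + 16. The formula is n = 2×(alphabet index, a=1) + 16.
Decoding 34 44 28 18 44 56: 34→(34−16)÷2=9=i, 44→(44−16)÷2=14=n, 28→(28−16)÷2=6=f, 18→(18−16)÷2=1=a, 44→(44−16)÷2=14=n, 56→(56−16)÷2=20=t.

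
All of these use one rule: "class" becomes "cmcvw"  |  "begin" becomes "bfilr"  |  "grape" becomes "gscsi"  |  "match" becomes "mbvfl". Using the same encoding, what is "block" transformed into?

bmqfo

In class: c→c is +0, l→m is +1, a→c is +2, s→v is +3 — the shift increases by 1 each position. The shift increases by 1 at each position, starting from +0: 0, 1, 2, ….
For block: b+0=b, l+1=m, o+2=q, c+3=f, k+4=o.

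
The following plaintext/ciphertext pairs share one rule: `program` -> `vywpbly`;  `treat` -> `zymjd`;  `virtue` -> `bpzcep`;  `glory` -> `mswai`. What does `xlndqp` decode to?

In program: p→v is +6, r→y is +7, o→w is +8, g→p is +9 — the shift increases by 1 each position. Each letter shifts forward by (position + 6), i.e. 6, 7, 8, … — the shift grows by one for each successive letter.
Decoding xlndqp: x−6=r, l−7=e, n−8=f, d−9=u, q−10=g, p−11=e.

refuge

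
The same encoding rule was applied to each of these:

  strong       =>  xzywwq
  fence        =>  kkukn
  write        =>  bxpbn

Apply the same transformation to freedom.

kxlmmyx

In strong: s→x is +5, t→z is +6, r→y is +7, o→w is +8 — the shift increases by 1 each position. Letter i (0-indexed) is shifted by i+5, so successive shifts are 5, 6, 7, ….
For freedom: f+5=k, r+6=x, e+7=l, e+8=m, d+9=m, o+10=y, m+11=x.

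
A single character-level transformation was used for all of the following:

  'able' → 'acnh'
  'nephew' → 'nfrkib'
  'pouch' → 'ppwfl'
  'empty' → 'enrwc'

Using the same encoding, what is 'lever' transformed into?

In able: a→a is +0, b→c is +1, l→n is +2, e→h is +3 — the shift increases by 1 each position. Each letter shifts forward by its position index (0, 1, 2, …) — the shift grows by one for each successive letter.
For lever: l+0=l, e+1=f, v+2=x, e+3=h, r+4=v.

lfxhv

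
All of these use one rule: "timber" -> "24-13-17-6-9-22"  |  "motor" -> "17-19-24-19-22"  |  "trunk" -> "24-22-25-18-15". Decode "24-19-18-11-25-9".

t is letter #20 and maps to 24: an offset of 4. Each letter is replaced by its alphabet position (a=1..z=26) + 4.
Undoing it on 24-19-18-11-25-9: 24→(24−4)÷1=20=t, 19→(19−4)÷1=15=o, 18→(18−4)÷1=14=n, 11→(11−4)÷1=7=g, 25→(25−4)÷1=21=u, 9→(9−4)÷1=5=e.

tongue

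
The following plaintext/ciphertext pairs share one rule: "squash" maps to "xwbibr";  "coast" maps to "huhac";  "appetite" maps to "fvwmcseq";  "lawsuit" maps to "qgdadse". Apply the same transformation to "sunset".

In squash: s→x is +5, q→w is +6, u→b is +7, a→i is +8 — the shift increases by 1 each position. Letter i (0-indexed) is shifted by i+5, so successive shifts are 5, 6, 7, ….
On sunset: s+5=x, u+6=a, n+7=u, s+8=a, e+9=n, t+10=d.

xauand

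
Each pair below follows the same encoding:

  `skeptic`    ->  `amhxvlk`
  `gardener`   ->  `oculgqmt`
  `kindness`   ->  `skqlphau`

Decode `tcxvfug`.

Shifts by position in skeptic: pos 0: s→a (+8), pos 1: k→m (+2), pos 2: e→h (+3), pos 3: p→x (+8), pos 4: t→v (+2), pos 5: i→l (+3) — repeating every 3. It's a Vigenère-style cipher with numeric key [8,2,3]: position i shifts by key[i mod 3].
Undoing it on tcxvfug: t−8=l, c−2=a, x−3=u, v−8=n, f−2=d, u−3=r, g−8=y.

laundry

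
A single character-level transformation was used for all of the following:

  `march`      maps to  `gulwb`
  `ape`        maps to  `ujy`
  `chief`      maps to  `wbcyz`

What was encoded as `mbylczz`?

Compare letters: m→g is +20, a→u is +20, r→l is +20 — a constant shift. Every letter moves 20 places later in the alphabet, wrapping around z→a.
Undoing it on mbylczz: m−20=s, b−20=h, y−20=e, l−20=r, c−20=i, z−20=f, z−20=f.

sheriff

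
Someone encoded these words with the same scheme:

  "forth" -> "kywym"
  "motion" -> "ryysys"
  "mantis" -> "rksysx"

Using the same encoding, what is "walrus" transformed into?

bkqwex

The shift depends on letter class: consonant f→k is +5, but vowel o→y is +10. Vowels shift forward by 10 and consonants shift forward by 5.
For walrus: w(cons)+5=b, a(vowel)+10=k, l(cons)+5=q, r(cons)+5=w, u(vowel)+10=e, s(cons)+5=x.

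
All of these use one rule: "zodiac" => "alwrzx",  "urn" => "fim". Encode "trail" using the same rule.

gizro

Each letter is replaced by its mirror in the alphabet: a↔z, b↔y, c↔x, and so on (the Atbash cipher).
Applying it to trail: t↔g, r↔i, a↔z, i↔r, l↔o.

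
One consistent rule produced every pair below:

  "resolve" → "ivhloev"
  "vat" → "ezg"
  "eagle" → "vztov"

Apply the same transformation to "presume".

Each pair mirrors across the alphabet (r↔i, e↔v, s↔h): positions sum to 25. Each letter is replaced by its mirror in the alphabet: a↔z, b↔y, c↔x, and so on (the Atbash cipher).
Applying it to presume: p↔k, r↔i, e↔v, s↔h, u↔f, m↔n, e↔v.

kivhfnv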